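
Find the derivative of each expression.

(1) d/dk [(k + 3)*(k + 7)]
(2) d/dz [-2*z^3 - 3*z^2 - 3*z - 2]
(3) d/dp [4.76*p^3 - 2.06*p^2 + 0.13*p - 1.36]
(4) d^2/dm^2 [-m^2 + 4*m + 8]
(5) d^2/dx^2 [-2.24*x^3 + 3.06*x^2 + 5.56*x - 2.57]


(1) = 2*k + 10
(2) = -6*z^2 - 6*z - 3
(3) = 14.28*p^2 - 4.12*p + 0.13
(4) = -2
(5) = 6.12 - 13.44*x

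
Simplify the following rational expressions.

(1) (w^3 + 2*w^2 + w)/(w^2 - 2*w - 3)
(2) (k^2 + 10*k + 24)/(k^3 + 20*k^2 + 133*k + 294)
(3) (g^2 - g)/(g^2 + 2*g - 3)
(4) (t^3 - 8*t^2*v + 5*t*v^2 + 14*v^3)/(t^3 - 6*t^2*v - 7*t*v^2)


(1) = (w^2 + w)/(w - 3)
(2) = (k + 4)/(k^2 + 14*k + 49)
(3) = g/(g + 3)
(4) = (t - 2*v)/t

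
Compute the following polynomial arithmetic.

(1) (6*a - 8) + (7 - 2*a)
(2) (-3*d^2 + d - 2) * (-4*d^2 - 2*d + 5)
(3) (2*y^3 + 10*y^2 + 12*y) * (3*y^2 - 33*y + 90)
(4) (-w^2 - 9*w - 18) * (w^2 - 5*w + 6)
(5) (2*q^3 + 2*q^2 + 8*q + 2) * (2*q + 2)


(1) = 4*a - 1
(2) = 12*d^4 + 2*d^3 - 9*d^2 + 9*d - 10
(3) = 6*y^5 - 36*y^4 - 114*y^3 + 504*y^2 + 1080*y
(4) = -w^4 - 4*w^3 + 21*w^2 + 36*w - 108
(5) = 4*q^4 + 8*q^3 + 20*q^2 + 20*q + 4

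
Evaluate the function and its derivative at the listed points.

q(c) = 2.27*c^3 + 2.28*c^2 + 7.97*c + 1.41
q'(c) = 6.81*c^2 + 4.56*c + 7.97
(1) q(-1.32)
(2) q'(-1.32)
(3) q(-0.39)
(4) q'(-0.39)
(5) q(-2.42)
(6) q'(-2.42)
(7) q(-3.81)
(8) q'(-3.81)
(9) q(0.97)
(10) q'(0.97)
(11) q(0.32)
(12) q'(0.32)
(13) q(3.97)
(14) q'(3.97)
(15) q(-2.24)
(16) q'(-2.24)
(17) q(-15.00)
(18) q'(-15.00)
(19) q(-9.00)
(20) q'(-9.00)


(1) = -10.36
(2) = 13.82
(3) = -1.49
(4) = 7.23
(5) = -36.70
(6) = 36.82
(7) = -121.40
(8) = 89.45
(9) = 13.36
(10) = 18.80
(11) = 4.27
(12) = 10.13
(13) = 211.02
(14) = 133.40
(15) = -30.52
(16) = 31.93
(17) = -7266.39
(18) = 1471.82
(19) = -1540.47
(20) = 518.54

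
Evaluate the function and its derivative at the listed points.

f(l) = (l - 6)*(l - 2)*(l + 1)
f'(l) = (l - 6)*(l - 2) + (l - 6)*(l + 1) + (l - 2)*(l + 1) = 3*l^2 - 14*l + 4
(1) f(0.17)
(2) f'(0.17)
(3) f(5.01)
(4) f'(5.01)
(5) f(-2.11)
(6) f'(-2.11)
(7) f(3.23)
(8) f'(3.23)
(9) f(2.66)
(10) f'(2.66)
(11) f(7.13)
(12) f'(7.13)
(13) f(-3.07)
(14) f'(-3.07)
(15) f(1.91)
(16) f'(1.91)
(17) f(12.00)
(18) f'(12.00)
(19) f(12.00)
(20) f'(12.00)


(1) = 12.48
(2) = 1.71
(3) = -17.91
(4) = 9.16
(5) = -37.00
(6) = 46.90
(7) = -14.41
(8) = -9.92
(9) = -8.07
(10) = -12.01
(11) = 47.13
(12) = 56.69
(13) = -95.19
(14) = 75.25
(15) = 1.07
(16) = -11.80
(17) = 780.00
(18) = 268.00
(19) = 780.00
(20) = 268.00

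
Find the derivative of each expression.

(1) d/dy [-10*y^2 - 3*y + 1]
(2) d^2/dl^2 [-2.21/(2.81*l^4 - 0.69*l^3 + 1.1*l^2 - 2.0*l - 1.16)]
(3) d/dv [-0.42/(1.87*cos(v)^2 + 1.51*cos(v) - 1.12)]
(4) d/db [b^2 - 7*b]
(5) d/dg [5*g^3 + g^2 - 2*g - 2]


(1) = -20*y - 3
(2) = ((74.5212*l^2 - 9.1494*l + 4.862)*(-2.81*l^4 + 0.69*l^3 - 1.1*l^2 + 2.0*l + 1.16) + 2.21*(11.24*l^3 - 2.07*l^2 + 2.2*l - 2.0)*(22.48*l^3 - 4.14*l^2 + 4.4*l - 4.0))/(-2.81*l^4 + 0.69*l^3 - 1.1*l^2 + 2.0*l + 1.16)^3
(3) = -(1.5708*cos(v) + 0.6342)*sin(v)/(1.87*cos(v)^2 + 1.51*cos(v) - 1.12)^2
(4) = 2*b - 7
(5) = 15*g^2 + 2*g - 2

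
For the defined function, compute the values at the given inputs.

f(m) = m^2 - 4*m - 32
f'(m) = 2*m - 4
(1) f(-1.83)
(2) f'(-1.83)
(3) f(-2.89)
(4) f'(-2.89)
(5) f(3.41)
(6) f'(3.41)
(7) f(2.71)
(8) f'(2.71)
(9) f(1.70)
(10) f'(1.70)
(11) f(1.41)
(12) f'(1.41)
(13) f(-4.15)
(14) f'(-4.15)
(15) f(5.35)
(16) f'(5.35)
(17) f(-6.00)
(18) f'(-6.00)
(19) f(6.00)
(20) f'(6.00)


(1) = -21.33
(2) = -7.66
(3) = -12.09
(4) = -9.78
(5) = -34.01
(6) = 2.82
(7) = -35.50
(8) = 1.42
(9) = -35.91
(10) = -0.60
(11) = -35.65
(12) = -1.18
(13) = 1.82
(14) = -12.30
(15) = -24.78
(16) = 6.70
(17) = 28.00
(18) = -16.00
(19) = -20.00
(20) = 8.00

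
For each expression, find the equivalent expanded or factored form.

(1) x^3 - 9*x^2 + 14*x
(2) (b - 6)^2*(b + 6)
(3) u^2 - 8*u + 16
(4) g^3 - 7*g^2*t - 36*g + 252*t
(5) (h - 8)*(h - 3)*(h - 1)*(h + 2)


(1) = x*(x - 7)*(x - 2)
(2) = b^3 - 6*b^2 - 36*b + 216
(3) = (u - 4)^2
(4) = (g - 6)*(g + 6)*(g - 7*t)
(5) = h^4 - 10*h^3 + 11*h^2 + 46*h - 48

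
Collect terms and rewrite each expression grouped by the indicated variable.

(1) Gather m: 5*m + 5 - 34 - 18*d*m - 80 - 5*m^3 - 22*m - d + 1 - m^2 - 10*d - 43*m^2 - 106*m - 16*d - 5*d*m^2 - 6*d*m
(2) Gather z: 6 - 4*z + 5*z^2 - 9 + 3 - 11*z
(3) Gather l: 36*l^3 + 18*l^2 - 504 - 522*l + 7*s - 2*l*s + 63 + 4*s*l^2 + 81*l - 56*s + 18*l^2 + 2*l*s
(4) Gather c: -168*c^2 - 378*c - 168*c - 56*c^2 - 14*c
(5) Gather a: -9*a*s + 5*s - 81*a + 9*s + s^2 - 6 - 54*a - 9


(1) = -27*d - 5*m^3 + m^2*(-5*d - 44) + m*(-24*d - 123) - 108
(2) = 5*z^2 - 15*z
(3) = 36*l^3 + l^2*(4*s + 36) - 441*l - 49*s - 441
(4) = -224*c^2 - 560*c
(5) = a*(-9*s - 135) + s^2 + 14*s - 15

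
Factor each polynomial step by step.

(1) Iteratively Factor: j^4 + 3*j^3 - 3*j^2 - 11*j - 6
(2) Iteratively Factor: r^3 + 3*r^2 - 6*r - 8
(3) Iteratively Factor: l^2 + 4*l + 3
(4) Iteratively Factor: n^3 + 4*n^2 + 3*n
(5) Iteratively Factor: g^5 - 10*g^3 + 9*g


(1) = (j + 1)*(j^3 + 2*j^2 - 5*j - 6) = (j + 1)^2*(j^2 + j - 6) = (j + 1)^2*(j + 3)*(j - 2)
(2) = (r + 1)*(r^2 + 2*r - 8) = (r + 1)*(r + 4)*(r - 2)
(3) = (l + 3)*(l + 1)
(4) = (n)*(n^2 + 4*n + 3) = n*(n + 1)*(n + 3)
(5) = (g)*(g^4 - 10*g^2 + 9) = g*(g + 1)*(g^3 - g^2 - 9*g + 9) = g*(g - 3)*(g + 1)*(g^2 + 2*g - 3) = g*(g - 3)*(g - 1)*(g + 1)*(g + 3)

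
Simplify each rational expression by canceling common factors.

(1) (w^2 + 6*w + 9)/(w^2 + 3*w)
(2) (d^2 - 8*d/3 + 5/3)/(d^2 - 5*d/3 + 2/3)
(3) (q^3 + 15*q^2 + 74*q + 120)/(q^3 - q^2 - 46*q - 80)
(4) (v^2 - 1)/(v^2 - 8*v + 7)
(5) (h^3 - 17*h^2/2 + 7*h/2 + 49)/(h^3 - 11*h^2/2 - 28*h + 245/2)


(1) = (w + 3)/w
(2) = (3*d - 5)/(3*d - 2)
(3) = (q^2 + 10*q + 24)/(q^2 - 6*q - 16)
(4) = (v + 1)/(v - 7)
(5) = (h + 2)/(h + 5)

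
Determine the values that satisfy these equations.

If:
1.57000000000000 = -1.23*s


Then:
s = -1.28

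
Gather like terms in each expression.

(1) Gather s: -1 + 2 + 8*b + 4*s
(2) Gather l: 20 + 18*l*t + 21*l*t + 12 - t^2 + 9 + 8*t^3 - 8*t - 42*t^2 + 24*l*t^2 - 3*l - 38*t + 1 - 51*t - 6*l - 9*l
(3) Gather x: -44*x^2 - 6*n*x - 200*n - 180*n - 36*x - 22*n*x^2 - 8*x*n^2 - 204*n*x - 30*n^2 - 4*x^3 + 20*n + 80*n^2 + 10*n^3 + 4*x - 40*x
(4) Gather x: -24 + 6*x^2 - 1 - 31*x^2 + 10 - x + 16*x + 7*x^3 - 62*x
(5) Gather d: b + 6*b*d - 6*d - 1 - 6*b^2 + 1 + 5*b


(1) = 8*b + 4*s + 1
(2) = l*(24*t^2 + 39*t - 18) + 8*t^3 - 43*t^2 - 97*t + 42
(3) = 10*n^3 + 50*n^2 - 360*n - 4*x^3 + x^2*(-22*n - 44) + x*(-8*n^2 - 210*n - 72)
(4) = 7*x^3 - 25*x^2 - 47*x - 15
(5) = -6*b^2 + 6*b + d*(6*b - 6)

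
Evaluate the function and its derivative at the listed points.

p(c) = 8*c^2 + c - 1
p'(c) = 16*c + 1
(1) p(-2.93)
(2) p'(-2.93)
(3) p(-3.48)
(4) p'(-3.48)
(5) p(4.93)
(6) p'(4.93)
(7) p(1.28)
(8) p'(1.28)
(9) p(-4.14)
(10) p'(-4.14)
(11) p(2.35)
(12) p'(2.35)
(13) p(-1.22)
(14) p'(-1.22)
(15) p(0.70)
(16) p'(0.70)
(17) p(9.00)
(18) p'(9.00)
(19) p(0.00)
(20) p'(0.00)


(1) = 64.75
(2) = -45.88
(3) = 92.40
(4) = -54.68
(5) = 198.37
(6) = 79.88
(7) = 13.39
(8) = 21.48
(9) = 131.98
(10) = -65.24
(11) = 45.53
(12) = 38.60
(13) = 9.69
(14) = -18.52
(15) = 3.62
(16) = 12.20
(17) = 656.00
(18) = 145.00
(19) = -1.00
(20) = 1.00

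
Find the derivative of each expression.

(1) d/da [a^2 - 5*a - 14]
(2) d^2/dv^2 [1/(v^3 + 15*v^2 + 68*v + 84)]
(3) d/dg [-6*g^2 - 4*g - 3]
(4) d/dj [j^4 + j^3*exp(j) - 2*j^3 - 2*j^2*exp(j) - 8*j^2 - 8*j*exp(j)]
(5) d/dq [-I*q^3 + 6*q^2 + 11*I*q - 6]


(1) = 2*a - 5
(2) = 2*(-3*(v + 5)*(v^3 + 15*v^2 + 68*v + 84) + (3*v^2 + 30*v + 68)^2)/(v^3 + 15*v^2 + 68*v + 84)^3
(3) = -12*g - 4
(4) = j^3*exp(j) + 4*j^3 + j^2*exp(j) - 6*j^2 - 12*j*exp(j) - 16*j - 8*exp(j)
(5) = -3*I*q^2 + 12*q + 11*I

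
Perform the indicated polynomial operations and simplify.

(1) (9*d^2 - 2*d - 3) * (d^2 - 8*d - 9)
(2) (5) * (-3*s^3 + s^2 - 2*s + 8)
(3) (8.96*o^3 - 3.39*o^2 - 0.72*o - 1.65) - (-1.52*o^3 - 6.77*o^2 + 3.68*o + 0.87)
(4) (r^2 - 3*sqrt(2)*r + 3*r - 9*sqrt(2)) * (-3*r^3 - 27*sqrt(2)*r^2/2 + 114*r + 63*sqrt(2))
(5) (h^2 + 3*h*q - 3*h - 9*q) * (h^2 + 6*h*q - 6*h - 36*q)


(1) = 9*d^4 - 74*d^3 - 68*d^2 + 42*d + 27
(2) = -15*s^3 + 5*s^2 - 10*s + 40
(3) = 10.48*o^3 + 3.38*o^2 - 4.4*o - 2.52
(4) = -3*r^5 - 9*r^4 - 9*sqrt(2)*r^4/2 - 27*sqrt(2)*r^3/2 + 195*r^3 - 279*sqrt(2)*r^2 + 585*r^2 - 837*sqrt(2)*r - 378*r - 1134
(5) = h^4 + 9*h^3*q - 9*h^3 + 18*h^2*q^2 - 81*h^2*q + 18*h^2 - 162*h*q^2 + 162*h*q + 324*q^2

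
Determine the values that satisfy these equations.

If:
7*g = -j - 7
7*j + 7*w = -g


Then:
g = 7*w/48 - 49/48
j = 7/48 - 49*w/48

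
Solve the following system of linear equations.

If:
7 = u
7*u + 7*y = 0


Then:
u = 7
y = -7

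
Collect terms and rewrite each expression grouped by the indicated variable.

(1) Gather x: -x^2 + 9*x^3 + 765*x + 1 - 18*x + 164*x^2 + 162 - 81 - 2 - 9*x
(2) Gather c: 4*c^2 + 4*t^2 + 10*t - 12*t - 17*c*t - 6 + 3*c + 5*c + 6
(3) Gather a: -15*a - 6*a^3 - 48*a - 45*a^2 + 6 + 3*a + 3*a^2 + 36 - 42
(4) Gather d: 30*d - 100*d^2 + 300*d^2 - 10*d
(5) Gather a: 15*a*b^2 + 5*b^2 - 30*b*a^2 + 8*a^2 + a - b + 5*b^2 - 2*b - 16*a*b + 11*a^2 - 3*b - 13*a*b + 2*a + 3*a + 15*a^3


(1) = 9*x^3 + 163*x^2 + 738*x + 80
(2) = 4*c^2 + c*(8 - 17*t) + 4*t^2 - 2*t
(3) = -6*a^3 - 42*a^2 - 60*a
(4) = 200*d^2 + 20*d
(5) = 15*a^3 + a^2*(19 - 30*b) + a*(15*b^2 - 29*b + 6) + 10*b^2 - 6*b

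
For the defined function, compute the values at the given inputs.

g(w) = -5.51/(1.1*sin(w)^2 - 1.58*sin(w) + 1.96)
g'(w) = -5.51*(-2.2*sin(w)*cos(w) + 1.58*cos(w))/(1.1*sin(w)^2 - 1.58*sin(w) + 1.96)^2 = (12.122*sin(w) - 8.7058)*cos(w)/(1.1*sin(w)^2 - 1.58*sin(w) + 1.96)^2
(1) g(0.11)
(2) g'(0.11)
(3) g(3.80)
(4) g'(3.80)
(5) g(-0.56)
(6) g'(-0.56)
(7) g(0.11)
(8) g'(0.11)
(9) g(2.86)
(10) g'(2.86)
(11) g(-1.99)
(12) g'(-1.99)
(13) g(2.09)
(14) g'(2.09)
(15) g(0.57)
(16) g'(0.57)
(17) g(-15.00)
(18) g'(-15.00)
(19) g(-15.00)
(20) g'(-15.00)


(1) = -3.06
(2) = -2.26
(3) = -1.65
(4) = 1.14
(5) = -1.77
(6) = -1.33
(7) = -3.06
(8) = -2.26
(9) = -3.43
(10) = 1.99
(11) = -1.28
(12) = 0.43
(13) = -3.89
(14) = -0.45
(15) = -3.86
(16) = -0.89
(17) = -1.60
(18) = 1.06
(19) = -1.60
(20) = 1.06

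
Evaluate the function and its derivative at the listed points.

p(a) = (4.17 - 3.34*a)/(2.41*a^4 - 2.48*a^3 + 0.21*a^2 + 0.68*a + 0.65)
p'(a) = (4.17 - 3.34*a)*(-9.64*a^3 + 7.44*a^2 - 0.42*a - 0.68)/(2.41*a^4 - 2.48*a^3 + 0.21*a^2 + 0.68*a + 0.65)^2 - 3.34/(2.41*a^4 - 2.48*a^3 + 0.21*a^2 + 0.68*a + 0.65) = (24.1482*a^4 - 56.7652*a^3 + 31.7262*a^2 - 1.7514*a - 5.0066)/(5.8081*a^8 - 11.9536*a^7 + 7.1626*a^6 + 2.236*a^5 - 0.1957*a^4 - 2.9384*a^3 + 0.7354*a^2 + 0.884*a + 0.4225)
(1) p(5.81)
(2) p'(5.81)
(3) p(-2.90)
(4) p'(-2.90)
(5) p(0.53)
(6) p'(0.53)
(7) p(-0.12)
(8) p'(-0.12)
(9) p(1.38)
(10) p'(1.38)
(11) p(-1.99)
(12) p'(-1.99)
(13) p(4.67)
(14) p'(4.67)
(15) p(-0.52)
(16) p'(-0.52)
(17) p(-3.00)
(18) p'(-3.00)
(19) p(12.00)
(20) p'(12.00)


(1) = -0.01
(2) = 0.00
(3) = 0.06
(4) = 0.06
(5) = 2.70
(6) = -4.50
(7) = 7.93
(8) = -12.76
(9) = -0.10
(10) = -0.49
(11) = 0.19
(12) = 0.29
(13) = -0.01
(14) = 0.01
(15) = 6.73
(16) = 18.46
(17) = 0.05
(18) = 0.05
(19) = -0.00
(20) = 0.00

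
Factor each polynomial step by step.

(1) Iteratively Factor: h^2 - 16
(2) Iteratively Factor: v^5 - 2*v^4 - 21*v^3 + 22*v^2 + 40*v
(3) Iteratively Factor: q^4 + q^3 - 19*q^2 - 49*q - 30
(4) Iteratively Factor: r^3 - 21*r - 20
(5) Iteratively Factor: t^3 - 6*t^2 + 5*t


(1) = (h - 4)*(h + 4)
(2) = (v + 4)*(v^4 - 6*v^3 + 3*v^2 + 10*v) = (v - 2)*(v + 4)*(v^3 - 4*v^2 - 5*v) = (v - 2)*(v + 1)*(v + 4)*(v^2 - 5*v) = v*(v - 2)*(v + 1)*(v + 4)*(v - 5)
(3) = (q - 5)*(q^3 + 6*q^2 + 11*q + 6) = (q - 5)*(q + 2)*(q^2 + 4*q + 3) = (q - 5)*(q + 1)*(q + 2)*(q + 3)
(4) = (r + 4)*(r^2 - 4*r - 5) = (r - 5)*(r + 4)*(r + 1)
(5) = (t)*(t^2 - 6*t + 5) = t*(t - 5)*(t - 1)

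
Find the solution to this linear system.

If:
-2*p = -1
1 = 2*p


Then:
p = 1/2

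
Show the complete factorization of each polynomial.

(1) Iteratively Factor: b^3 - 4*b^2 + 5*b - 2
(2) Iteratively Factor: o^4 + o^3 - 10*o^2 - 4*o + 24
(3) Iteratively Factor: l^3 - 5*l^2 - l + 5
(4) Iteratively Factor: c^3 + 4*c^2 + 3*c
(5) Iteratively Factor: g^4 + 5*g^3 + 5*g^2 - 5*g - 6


(1) = (b - 2)*(b^2 - 2*b + 1) = (b - 2)*(b - 1)*(b - 1)
(2) = (o - 2)*(o^3 + 3*o^2 - 4*o - 12) = (o - 2)*(o + 2)*(o^2 + o - 6) = (o - 2)^2*(o + 2)*(o + 3)
(3) = (l - 1)*(l^2 - 4*l - 5) = (l - 5)*(l - 1)*(l + 1)
(4) = (c)*(c^2 + 4*c + 3) = c*(c + 3)*(c + 1)
(5) = (g + 1)*(g^3 + 4*g^2 + g - 6) = (g - 1)*(g + 1)*(g^2 + 5*g + 6) = (g - 1)*(g + 1)*(g + 3)*(g + 2)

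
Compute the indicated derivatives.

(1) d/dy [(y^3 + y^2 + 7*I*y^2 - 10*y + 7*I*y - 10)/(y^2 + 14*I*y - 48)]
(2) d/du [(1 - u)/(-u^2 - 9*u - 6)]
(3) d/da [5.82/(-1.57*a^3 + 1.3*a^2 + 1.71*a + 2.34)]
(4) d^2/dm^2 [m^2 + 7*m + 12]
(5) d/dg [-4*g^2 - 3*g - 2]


(1) = (y^4 + 28*I*y^3 + y^2*(-232 + 7*I) + y*(-76 - 672*I) + 480 - 196*I)/(y^4 + 28*I*y^3 - 292*y^2 - 1344*I*y + 2304)
(2) = (u^2 + 9*u - (u - 1)*(2*u + 9) + 6)/(u^2 + 9*u + 6)^2
(3) = (27.4122*a^2 - 15.132*a - 9.9522)/(-1.57*a^3 + 1.3*a^2 + 1.71*a + 2.34)^2
(4) = 2
(5) = -8*g - 3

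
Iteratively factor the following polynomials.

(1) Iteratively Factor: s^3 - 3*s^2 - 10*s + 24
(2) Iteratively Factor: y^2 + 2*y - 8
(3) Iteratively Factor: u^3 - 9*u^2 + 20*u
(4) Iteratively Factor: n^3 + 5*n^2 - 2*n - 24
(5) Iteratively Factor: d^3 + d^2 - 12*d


(1) = (s + 3)*(s^2 - 6*s + 8) = (s - 4)*(s + 3)*(s - 2)
(2) = (y + 4)*(y - 2)
(3) = (u)*(u^2 - 9*u + 20) = u*(u - 4)*(u - 5)
(4) = (n - 2)*(n^2 + 7*n + 12) = (n - 2)*(n + 3)*(n + 4)
(5) = (d - 3)*(d^2 + 4*d) = (d - 3)*(d + 4)*(d)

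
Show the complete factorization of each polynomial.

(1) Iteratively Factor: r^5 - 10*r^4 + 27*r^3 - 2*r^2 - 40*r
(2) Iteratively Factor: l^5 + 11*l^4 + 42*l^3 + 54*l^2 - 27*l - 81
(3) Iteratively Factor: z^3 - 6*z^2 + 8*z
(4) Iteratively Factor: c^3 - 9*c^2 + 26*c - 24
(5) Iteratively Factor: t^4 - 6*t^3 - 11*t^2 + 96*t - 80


(1) = (r)*(r^4 - 10*r^3 + 27*r^2 - 2*r - 40) = r*(r - 5)*(r^3 - 5*r^2 + 2*r + 8) = r*(r - 5)*(r + 1)*(r^2 - 6*r + 8) = r*(r - 5)*(r - 4)*(r + 1)*(r - 2)
(2) = (l - 1)*(l^4 + 12*l^3 + 54*l^2 + 108*l + 81) = (l - 1)*(l + 3)*(l^3 + 9*l^2 + 27*l + 27) = (l - 1)*(l + 3)^2*(l^2 + 6*l + 9) = (l - 1)*(l + 3)^3*(l + 3)
(3) = (z - 2)*(z^2 - 4*z) = z*(z - 2)*(z - 4)
(4) = (c - 4)*(c^2 - 5*c + 6) = (c - 4)*(c - 3)*(c - 2)
(5) = (t - 5)*(t^3 - t^2 - 16*t + 16) = (t - 5)*(t - 1)*(t^2 - 16) = (t - 5)*(t - 1)*(t + 4)*(t - 4)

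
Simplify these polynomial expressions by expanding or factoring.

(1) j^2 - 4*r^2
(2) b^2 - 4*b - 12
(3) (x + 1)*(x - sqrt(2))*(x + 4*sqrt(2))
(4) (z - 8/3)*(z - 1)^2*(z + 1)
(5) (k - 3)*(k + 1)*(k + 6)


(1) = (j - 2*r)*(j + 2*r)
(2) = (b - 6)*(b + 2)
(3) = x^3 + x^2 + 3*sqrt(2)*x^2 - 8*x + 3*sqrt(2)*x - 8
(4) = z^4 - 11*z^3/3 + 5*z^2/3 + 11*z/3 - 8/3
(5) = k^3 + 4*k^2 - 15*k - 18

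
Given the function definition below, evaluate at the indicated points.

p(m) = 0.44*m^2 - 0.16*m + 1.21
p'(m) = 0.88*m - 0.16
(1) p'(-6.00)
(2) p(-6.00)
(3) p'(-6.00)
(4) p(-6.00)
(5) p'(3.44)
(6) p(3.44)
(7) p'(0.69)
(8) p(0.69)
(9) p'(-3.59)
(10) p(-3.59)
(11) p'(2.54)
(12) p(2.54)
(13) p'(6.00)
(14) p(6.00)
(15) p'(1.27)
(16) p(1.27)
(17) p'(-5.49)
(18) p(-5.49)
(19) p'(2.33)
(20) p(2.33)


(1) = -5.44
(2) = 18.01
(3) = -5.44
(4) = 18.01
(5) = 2.87
(6) = 5.87
(7) = 0.45
(8) = 1.31
(9) = -3.32
(10) = 7.46
(11) = 2.08
(12) = 3.64
(13) = 5.12
(14) = 16.09
(15) = 0.96
(16) = 1.72
(17) = -4.99
(18) = 15.35
(19) = 1.89
(20) = 3.23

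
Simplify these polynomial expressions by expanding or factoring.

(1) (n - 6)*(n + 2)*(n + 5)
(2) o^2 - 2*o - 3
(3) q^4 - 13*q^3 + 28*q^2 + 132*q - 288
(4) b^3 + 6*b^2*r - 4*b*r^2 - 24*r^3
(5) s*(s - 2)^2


(1) = n^3 + n^2 - 32*n - 60
(2) = (o - 3)*(o + 1)
(3) = (q - 8)*(q - 6)*(q - 2)*(q + 3)
(4) = (b - 2*r)*(b + 2*r)*(b + 6*r)
(5) = s^3 - 4*s^2 + 4*s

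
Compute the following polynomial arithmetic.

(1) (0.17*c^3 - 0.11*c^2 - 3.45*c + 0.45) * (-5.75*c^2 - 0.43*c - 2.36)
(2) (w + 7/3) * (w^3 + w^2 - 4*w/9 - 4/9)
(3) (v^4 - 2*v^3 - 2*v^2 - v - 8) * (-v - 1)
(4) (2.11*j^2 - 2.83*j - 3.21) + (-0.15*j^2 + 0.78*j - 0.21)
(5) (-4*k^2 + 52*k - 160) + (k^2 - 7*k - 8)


(1) = -0.9775*c^5 + 0.5594*c^4 + 19.4836*c^3 - 0.8444*c^2 + 7.9485*c - 1.062
(2) = w^4 + 10*w^3/3 + 17*w^2/9 - 40*w/27 - 28/27
(3) = -v^5 + v^4 + 4*v^3 + 3*v^2 + 9*v + 8
(4) = 1.96*j^2 - 2.05*j - 3.42
(5) = -3*k^2 + 45*k - 168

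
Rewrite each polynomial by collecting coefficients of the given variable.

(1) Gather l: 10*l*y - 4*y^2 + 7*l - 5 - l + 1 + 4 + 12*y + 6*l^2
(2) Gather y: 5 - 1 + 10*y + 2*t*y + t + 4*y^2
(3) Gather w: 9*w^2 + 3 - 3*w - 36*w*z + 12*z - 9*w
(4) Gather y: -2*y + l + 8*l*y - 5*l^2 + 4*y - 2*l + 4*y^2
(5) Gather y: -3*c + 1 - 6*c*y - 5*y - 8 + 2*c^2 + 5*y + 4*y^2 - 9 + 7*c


(1) = 6*l^2 + l*(10*y + 6) - 4*y^2 + 12*y
(2) = t + 4*y^2 + y*(2*t + 10) + 4
(3) = 9*w^2 + w*(-36*z - 12) + 12*z + 3
(4) = -5*l^2 - l + 4*y^2 + y*(8*l + 2)
(5) = 2*c^2 - 6*c*y + 4*c + 4*y^2 - 16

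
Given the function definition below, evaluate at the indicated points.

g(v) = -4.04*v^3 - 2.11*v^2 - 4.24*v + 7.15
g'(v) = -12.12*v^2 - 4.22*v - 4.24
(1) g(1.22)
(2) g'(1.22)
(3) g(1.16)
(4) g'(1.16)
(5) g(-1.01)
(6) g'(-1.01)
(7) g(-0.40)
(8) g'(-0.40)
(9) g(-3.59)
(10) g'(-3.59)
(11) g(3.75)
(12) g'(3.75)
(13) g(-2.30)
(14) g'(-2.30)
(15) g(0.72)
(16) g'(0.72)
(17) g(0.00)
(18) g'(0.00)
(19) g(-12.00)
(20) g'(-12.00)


(1) = -8.50
(2) = -27.43
(3) = -6.91
(4) = -25.44
(5) = 13.44
(6) = -12.34
(7) = 8.77
(8) = -4.49
(9) = 182.10
(10) = -145.29
(11) = -251.47
(12) = -190.50
(13) = 54.89
(14) = -58.65
(15) = 1.50
(16) = -13.56
(17) = 7.15
(18) = -4.24
(19) = 6735.31
(20) = -1698.88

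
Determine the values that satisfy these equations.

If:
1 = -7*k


Then:
k = -1/7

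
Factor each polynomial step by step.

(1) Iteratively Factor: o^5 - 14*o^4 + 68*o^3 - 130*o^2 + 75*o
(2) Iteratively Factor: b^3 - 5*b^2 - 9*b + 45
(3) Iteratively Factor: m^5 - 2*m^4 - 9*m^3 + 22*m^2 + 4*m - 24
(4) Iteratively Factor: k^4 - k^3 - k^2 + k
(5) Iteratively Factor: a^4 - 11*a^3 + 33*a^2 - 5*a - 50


(1) = (o - 5)*(o^4 - 9*o^3 + 23*o^2 - 15*o) = (o - 5)*(o - 3)*(o^3 - 6*o^2 + 5*o) = (o - 5)^2*(o - 3)*(o^2 - o) = (o - 5)^2*(o - 3)*(o - 1)*(o)
(2) = (b - 5)*(b^2 - 9) = (b - 5)*(b + 3)*(b - 3)
(3) = (m - 2)*(m^4 - 9*m^2 + 4*m + 12) = (m - 2)*(m + 3)*(m^3 - 3*m^2 + 4) = (m - 2)*(m + 1)*(m + 3)*(m^2 - 4*m + 4) = (m - 2)^2*(m + 1)*(m + 3)*(m - 2)
(4) = (k - 1)*(k^3 - k) = k*(k - 1)*(k^2 - 1) = k*(k - 1)^2*(k + 1)
(5) = (a - 2)*(a^3 - 9*a^2 + 15*a + 25) = (a - 5)*(a - 2)*(a^2 - 4*a - 5) = (a - 5)*(a - 2)*(a + 1)*(a - 5)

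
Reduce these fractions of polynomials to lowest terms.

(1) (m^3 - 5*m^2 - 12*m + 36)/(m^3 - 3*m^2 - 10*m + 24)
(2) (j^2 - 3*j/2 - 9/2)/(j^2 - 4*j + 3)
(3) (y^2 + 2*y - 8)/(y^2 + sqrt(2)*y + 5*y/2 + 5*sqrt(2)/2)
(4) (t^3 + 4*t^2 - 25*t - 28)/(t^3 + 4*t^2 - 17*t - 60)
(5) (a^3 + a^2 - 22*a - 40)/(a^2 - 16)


(1) = (m - 6)/(m - 4)
(2) = (2*j + 3)/(2*j - 2)
(3) = (2*y^2 + 4*y - 16)/(2*y^2 + y*(2*sqrt(2) + 5) + 5*sqrt(2))
(4) = (t^2 + 8*t + 7)/(t^2 + 8*t + 15)
(5) = (a^2 - 3*a - 10)/(a - 4)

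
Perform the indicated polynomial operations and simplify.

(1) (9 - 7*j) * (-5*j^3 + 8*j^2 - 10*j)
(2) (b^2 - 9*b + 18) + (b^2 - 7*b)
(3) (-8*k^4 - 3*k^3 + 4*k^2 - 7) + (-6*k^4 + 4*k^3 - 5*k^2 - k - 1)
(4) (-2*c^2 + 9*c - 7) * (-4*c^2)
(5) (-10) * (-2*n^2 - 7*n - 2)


(1) = 35*j^4 - 101*j^3 + 142*j^2 - 90*j
(2) = 2*b^2 - 16*b + 18
(3) = -14*k^4 + k^3 - k^2 - k - 8
(4) = 8*c^4 - 36*c^3 + 28*c^2
(5) = 20*n^2 + 70*n + 20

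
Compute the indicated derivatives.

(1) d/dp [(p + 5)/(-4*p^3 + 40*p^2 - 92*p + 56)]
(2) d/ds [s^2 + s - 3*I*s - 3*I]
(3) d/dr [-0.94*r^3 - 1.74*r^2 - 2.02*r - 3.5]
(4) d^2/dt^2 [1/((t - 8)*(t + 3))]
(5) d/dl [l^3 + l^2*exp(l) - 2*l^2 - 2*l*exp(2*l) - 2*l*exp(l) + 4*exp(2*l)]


(1) = (-p^3 + 10*p^2 - 23*p + (p + 5)*(3*p^2 - 20*p + 23) + 14)/(4*(p^3 - 10*p^2 + 23*p - 14)^2)
(2) = 2*s + 1 - 3*I
(3) = -2.82*r^2 - 3.48*r - 2.02
(4) = 2*((t - 8)^2 + (t - 8)*(t + 3) + (t + 3)^2)/((t - 8)^3*(t + 3)^3)
(5) = l^2*exp(l) + 3*l^2 - 4*l*exp(2*l) - 4*l + 6*exp(2*l) - 2*exp(l)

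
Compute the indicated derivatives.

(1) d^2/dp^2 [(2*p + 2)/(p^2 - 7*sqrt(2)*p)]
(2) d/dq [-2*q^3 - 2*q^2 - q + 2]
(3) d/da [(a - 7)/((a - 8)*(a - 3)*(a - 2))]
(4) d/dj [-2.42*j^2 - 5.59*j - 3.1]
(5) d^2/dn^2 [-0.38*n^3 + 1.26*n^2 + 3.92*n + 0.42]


(1) = 4*(p^3 + 3*p^2 - 21*sqrt(2)*p + 98)/(p^3*(p^3 - 21*sqrt(2)*p^2 + 294*p - 686*sqrt(2)))
(2) = -6*q^2 - 4*q - 1
(3) = 2*(-a^3 + 17*a^2 - 91*a + 137)/(a^6 - 26*a^5 + 261*a^4 - 1292*a^3 + 3364*a^2 - 4416*a + 2304)
(4) = -4.84*j - 5.59
(5) = 2.52 - 2.28*n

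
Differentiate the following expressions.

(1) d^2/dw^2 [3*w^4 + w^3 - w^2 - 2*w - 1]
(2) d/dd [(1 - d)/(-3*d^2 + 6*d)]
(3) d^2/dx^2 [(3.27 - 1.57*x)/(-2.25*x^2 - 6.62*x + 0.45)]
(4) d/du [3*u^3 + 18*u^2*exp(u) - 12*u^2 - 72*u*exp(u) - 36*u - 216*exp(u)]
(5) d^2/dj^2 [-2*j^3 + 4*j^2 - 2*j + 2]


(1) = 36*w^2 + 6*w - 2
(2) = (d*(d - 2) - 2*(d - 1)^2)/(3*d^2*(d - 2)^2)
(3) = ((1.57*x - 3.27)*(4.5*x + 6.62)*(9.0*x + 13.24) - (21.195*x + 6.0718)*(2.25*x^2 + 6.62*x - 0.45))/(2.25*x^2 + 6.62*x - 0.45)^3
(4) = 18*u^2*exp(u) + 9*u^2 - 36*u*exp(u) - 24*u - 288*exp(u) - 36
(5) = 8 - 12*j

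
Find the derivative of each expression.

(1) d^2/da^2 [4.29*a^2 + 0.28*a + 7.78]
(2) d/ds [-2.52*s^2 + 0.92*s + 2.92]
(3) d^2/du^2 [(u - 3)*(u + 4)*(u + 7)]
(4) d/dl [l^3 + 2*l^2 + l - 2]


(1) = 8.58000000000000
(2) = 0.92 - 5.04*s
(3) = 6*u + 16
(4) = 3*l^2 + 4*l + 1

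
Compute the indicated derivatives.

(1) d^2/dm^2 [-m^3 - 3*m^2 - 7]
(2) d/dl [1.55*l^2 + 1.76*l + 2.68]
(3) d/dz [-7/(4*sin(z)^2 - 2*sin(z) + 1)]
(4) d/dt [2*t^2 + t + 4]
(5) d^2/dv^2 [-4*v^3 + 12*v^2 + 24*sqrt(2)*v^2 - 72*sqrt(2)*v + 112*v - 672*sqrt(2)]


(1) = -6*m - 6
(2) = 3.1*l + 1.76
(3) = 14*(4*sin(z) - 1)*cos(z)/(4*sin(z)^2 - 2*sin(z) + 1)^2
(4) = 4*t + 1
(5) = -24*v + 24 + 48*sqrt(2)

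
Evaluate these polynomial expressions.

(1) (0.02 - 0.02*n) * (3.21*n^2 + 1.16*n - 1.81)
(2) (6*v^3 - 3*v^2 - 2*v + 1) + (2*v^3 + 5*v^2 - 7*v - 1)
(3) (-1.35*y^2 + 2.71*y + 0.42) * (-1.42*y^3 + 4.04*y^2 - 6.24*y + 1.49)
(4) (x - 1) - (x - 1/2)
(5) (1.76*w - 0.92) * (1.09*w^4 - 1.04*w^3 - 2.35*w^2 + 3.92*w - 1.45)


(1) = -0.0642*n^3 + 0.041*n^2 + 0.0594*n - 0.0362
(2) = 8*v^3 + 2*v^2 - 9*v
(3) = 1.917*y^5 - 9.3022*y^4 + 18.776*y^3 - 17.2251*y^2 + 1.4171*y + 0.6258
(4) = -1/2
(5) = 1.9184*w^5 - 2.8332*w^4 - 3.1792*w^3 + 9.0612*w^2 - 6.1584*w + 1.334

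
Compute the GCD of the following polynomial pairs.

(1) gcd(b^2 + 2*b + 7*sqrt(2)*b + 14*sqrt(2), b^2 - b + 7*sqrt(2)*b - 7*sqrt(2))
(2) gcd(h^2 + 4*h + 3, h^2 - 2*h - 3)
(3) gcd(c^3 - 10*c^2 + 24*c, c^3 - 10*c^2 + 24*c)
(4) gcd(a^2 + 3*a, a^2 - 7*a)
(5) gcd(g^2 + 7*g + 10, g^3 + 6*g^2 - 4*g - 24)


(1) = b + 7*sqrt(2)
(2) = h + 1
(3) = c^3 - 10*c^2 + 24*c
(4) = gcd(a*(a + 3), a*(a - 7)) = a
(5) = gcd((g + 2)*(g + 5), (g - 2)*(g + 2)*(g + 6)) = g + 2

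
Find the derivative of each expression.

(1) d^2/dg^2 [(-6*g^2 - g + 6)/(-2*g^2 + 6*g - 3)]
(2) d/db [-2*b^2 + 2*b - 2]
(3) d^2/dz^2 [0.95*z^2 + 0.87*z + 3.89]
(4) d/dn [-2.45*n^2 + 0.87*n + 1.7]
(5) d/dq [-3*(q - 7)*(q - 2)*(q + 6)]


(1) = 4*(38*g^3 - 90*g^2 + 99*g - 54)/(8*g^6 - 72*g^5 + 252*g^4 - 432*g^3 + 378*g^2 - 162*g + 27)
(2) = 2 - 4*b
(3) = 1.90000000000000
(4) = 0.87 - 4.9*n
(5) = -9*q^2 + 18*q + 120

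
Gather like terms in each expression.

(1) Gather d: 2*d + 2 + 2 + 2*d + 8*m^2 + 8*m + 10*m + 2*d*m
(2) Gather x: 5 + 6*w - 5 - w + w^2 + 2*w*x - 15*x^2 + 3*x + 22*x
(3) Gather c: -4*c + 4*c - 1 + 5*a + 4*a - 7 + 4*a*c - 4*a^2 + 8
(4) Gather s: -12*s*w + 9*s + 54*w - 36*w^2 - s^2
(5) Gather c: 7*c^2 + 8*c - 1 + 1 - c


(1) = d*(2*m + 4) + 8*m^2 + 18*m + 4
(2) = w^2 + 5*w - 15*x^2 + x*(2*w + 25)
(3) = -4*a^2 + 4*a*c + 9*a
(4) = -s^2 + s*(9 - 12*w) - 36*w^2 + 54*w
(5) = 7*c^2 + 7*c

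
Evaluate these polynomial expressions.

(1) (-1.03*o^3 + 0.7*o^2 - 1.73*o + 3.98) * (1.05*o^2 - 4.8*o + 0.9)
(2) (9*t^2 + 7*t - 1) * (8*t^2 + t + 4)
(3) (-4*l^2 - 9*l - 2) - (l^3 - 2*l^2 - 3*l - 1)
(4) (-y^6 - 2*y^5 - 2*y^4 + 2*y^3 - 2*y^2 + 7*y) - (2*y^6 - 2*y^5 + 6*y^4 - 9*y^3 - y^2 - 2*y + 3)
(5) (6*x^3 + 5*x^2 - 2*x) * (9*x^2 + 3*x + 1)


(1) = -1.0815*o^5 + 5.679*o^4 - 6.1035*o^3 + 13.113*o^2 - 20.661*o + 3.582
(2) = 72*t^4 + 65*t^3 + 35*t^2 + 27*t - 4
(3) = -l^3 - 2*l^2 - 6*l - 1
(4) = -3*y^6 - 8*y^4 + 11*y^3 - y^2 + 9*y - 3
(5) = 54*x^5 + 63*x^4 + 3*x^3 - x^2 - 2*x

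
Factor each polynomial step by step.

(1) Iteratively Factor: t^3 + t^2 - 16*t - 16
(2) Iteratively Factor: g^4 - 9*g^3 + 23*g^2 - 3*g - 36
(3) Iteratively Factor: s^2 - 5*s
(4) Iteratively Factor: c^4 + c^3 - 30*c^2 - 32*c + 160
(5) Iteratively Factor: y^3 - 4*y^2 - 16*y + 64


(1) = (t + 1)*(t^2 - 16) = (t - 4)*(t + 1)*(t + 4)
(2) = (g + 1)*(g^3 - 10*g^2 + 33*g - 36) = (g - 3)*(g + 1)*(g^2 - 7*g + 12) = (g - 4)*(g - 3)*(g + 1)*(g - 3)
(3) = (s - 5)*(s)
(4) = (c - 5)*(c^3 + 6*c^2 - 32) = (c - 5)*(c + 4)*(c^2 + 2*c - 8) = (c - 5)*(c - 2)*(c + 4)*(c + 4)
(5) = (y + 4)*(y^2 - 8*y + 16) = (y - 4)*(y + 4)*(y - 4)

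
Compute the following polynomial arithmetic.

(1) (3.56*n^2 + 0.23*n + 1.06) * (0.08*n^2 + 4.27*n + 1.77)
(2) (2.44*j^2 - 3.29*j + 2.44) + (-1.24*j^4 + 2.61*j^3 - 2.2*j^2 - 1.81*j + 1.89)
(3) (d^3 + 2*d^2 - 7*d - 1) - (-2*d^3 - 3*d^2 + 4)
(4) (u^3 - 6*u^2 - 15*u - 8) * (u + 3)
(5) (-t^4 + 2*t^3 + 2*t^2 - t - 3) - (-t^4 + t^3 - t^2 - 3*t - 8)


(1) = 0.2848*n^4 + 15.2196*n^3 + 7.3681*n^2 + 4.9333*n + 1.8762
(2) = -1.24*j^4 + 2.61*j^3 + 0.24*j^2 - 5.1*j + 4.33
(3) = 3*d^3 + 5*d^2 - 7*d - 5
(4) = u^4 - 3*u^3 - 33*u^2 - 53*u - 24
(5) = t^3 + 3*t^2 + 2*t + 5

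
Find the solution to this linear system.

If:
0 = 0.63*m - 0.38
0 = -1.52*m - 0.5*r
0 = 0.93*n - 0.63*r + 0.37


Then:
m = 0.60
n = -1.64
r = -1.83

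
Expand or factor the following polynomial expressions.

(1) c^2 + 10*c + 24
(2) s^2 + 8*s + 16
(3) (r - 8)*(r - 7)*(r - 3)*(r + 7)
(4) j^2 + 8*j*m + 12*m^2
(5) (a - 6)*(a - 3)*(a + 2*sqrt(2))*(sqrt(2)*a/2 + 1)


(1) = (c + 4)*(c + 6)
(2) = (s + 4)^2
(3) = r^4 - 11*r^3 - 25*r^2 + 539*r - 1176
(4) = (j + 2*m)*(j + 6*m)
(5) = sqrt(2)*a^4/2 - 9*sqrt(2)*a^3/2 + 3*a^3 - 27*a^2 + 11*sqrt(2)*a^2 - 18*sqrt(2)*a + 54*a + 36*sqrt(2)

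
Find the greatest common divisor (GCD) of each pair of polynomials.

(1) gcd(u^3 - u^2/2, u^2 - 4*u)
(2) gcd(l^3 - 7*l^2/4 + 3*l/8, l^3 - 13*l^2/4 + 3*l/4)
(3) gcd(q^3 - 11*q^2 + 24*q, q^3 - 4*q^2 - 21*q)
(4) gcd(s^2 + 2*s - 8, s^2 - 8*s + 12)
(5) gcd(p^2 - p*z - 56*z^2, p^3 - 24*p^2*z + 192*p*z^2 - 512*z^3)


(1) = gcd(u^2*(u - 1/2), u*(u - 4)) = u
(2) = l^2 - l/4
(3) = q
(4) = s - 2
(5) = gcd((p - 8*z)*(p + 7*z), (p - 8*z)^3) = -p + 8*z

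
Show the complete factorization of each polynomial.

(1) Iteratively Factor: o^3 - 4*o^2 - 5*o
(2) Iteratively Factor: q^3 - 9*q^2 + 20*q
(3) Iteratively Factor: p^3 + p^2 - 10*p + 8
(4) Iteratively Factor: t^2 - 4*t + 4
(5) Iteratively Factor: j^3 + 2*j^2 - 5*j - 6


(1) = (o - 5)*(o^2 + o) = (o - 5)*(o + 1)*(o)
(2) = (q)*(q^2 - 9*q + 20) = q*(q - 4)*(q - 5)
(3) = (p + 4)*(p^2 - 3*p + 2) = (p - 1)*(p + 4)*(p - 2)
(4) = (t - 2)*(t - 2)
(5) = (j + 3)*(j^2 - j - 2) = (j + 1)*(j + 3)*(j - 2)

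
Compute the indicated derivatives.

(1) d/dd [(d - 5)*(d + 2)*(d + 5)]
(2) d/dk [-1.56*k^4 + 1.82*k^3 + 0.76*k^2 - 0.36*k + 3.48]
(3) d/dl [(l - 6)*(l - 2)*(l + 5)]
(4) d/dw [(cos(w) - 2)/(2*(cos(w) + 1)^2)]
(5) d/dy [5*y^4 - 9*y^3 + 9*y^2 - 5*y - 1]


(1) = 3*d^2 + 4*d - 25
(2) = -6.24*k^3 + 5.46*k^2 + 1.52*k - 0.36
(3) = 3*l^2 - 6*l - 28
(4) = (cos(w) - 5)*sin(w)/(2*(cos(w) + 1)^3)
(5) = 20*y^3 - 27*y^2 + 18*y - 5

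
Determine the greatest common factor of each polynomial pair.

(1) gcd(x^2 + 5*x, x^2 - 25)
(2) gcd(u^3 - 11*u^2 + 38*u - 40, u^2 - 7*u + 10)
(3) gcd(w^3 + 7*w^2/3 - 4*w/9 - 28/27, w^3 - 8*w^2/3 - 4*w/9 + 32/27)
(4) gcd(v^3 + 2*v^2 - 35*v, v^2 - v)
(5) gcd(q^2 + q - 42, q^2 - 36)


(1) = gcd(x*(x + 5), (x - 5)*(x + 5)) = x + 5
(2) = u^2 - 7*u + 10
(3) = gcd((w - 2/3)*(w + 2/3)*(w + 7/3), (w - 8/3)*(w - 2/3)*(w + 2/3)) = w^2 - 4/9
(4) = v
(5) = q - 6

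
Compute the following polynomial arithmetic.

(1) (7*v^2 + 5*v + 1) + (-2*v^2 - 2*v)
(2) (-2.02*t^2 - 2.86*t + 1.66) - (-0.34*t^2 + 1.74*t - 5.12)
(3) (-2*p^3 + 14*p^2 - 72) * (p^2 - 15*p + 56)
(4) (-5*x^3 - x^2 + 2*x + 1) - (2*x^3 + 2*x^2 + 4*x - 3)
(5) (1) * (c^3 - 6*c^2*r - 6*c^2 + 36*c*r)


(1) = 5*v^2 + 3*v + 1
(2) = -1.68*t^2 - 4.6*t + 6.78
(3) = -2*p^5 + 44*p^4 - 322*p^3 + 712*p^2 + 1080*p - 4032
(4) = -7*x^3 - 3*x^2 - 2*x + 4
(5) = c^3 - 6*c^2*r - 6*c^2 + 36*c*r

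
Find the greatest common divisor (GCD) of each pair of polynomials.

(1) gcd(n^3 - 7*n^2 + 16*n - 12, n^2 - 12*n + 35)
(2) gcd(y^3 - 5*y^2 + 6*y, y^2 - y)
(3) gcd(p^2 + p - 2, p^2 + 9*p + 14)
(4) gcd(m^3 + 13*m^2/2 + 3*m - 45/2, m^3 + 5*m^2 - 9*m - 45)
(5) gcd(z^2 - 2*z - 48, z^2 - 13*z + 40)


(1) = 1
(2) = gcd(y*(y - 3)*(y - 2), y*(y - 1)) = y
(3) = gcd((p - 1)*(p + 2), (p + 2)*(p + 7)) = p + 2
(4) = m^2 + 8*m + 15
(5) = gcd((z - 8)*(z + 6), (z - 8)*(z - 5)) = z - 8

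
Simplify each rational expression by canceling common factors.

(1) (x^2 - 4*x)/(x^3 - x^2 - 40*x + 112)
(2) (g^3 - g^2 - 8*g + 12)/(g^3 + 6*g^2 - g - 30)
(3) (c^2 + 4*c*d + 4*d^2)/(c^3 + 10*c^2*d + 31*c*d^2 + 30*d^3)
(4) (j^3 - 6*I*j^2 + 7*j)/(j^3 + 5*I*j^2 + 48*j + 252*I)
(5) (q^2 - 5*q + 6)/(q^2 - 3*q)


(1) = x/(x^2 + 3*x - 28)
(2) = (g - 2)/(g + 5)
(3) = (c + 2*d)/(c^2 + 8*c*d + 15*d^2)
(4) = (j^2 + I*j)/(j^2 + 12*I*j - 36)
(5) = (q - 2)/q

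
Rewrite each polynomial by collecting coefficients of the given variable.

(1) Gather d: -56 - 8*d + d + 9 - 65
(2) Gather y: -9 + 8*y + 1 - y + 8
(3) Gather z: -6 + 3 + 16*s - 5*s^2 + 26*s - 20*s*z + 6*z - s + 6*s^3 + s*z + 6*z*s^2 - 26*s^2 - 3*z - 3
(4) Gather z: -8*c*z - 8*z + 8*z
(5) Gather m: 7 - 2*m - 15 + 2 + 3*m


(1) = -7*d - 112
(2) = 7*y
(3) = 6*s^3 - 31*s^2 + 41*s + z*(6*s^2 - 19*s + 3) - 6
(4) = -8*c*z
(5) = m - 6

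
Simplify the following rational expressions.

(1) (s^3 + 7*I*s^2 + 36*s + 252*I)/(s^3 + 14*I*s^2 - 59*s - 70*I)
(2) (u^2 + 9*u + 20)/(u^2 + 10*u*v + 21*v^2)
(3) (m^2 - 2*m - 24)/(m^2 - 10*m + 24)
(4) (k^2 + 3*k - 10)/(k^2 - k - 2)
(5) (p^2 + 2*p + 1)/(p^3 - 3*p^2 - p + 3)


(1) = (s^2 + 36)/(s^2 + 7*I*s - 10)
(2) = (u^2 + 9*u + 20)/(u^2 + 10*u*v + 21*v^2)
(3) = (m + 4)/(m - 4)
(4) = (k + 5)/(k + 1)
(5) = (p + 1)/(p^2 - 4*p + 3)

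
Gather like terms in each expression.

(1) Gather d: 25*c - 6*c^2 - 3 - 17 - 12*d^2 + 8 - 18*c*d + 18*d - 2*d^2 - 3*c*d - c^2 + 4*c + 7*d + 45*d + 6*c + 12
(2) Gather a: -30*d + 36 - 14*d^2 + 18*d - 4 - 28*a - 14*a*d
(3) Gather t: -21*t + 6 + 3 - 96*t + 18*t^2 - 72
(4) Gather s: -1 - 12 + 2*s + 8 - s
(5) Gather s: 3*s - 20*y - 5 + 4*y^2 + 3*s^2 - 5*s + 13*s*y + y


(1) = -7*c^2 + 35*c - 14*d^2 + d*(70 - 21*c)
(2) = a*(-14*d - 28) - 14*d^2 - 12*d + 32
(3) = 18*t^2 - 117*t - 63
(4) = s - 5
(5) = 3*s^2 + s*(13*y - 2) + 4*y^2 - 19*y - 5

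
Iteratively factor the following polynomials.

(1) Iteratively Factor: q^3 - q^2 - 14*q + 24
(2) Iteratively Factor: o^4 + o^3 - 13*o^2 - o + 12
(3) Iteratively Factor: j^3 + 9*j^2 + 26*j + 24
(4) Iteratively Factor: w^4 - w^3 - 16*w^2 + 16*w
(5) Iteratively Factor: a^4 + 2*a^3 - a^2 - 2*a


(1) = (q + 4)*(q^2 - 5*q + 6) = (q - 2)*(q + 4)*(q - 3)
(2) = (o + 1)*(o^3 - 13*o + 12) = (o - 1)*(o + 1)*(o^2 + o - 12) = (o - 3)*(o - 1)*(o + 1)*(o + 4)
(3) = (j + 3)*(j^2 + 6*j + 8) = (j + 2)*(j + 3)*(j + 4)
(4) = (w)*(w^3 - w^2 - 16*w + 16) = w*(w + 4)*(w^2 - 5*w + 4) = w*(w - 1)*(w + 4)*(w - 4)
(5) = (a + 1)*(a^3 + a^2 - 2*a) = (a + 1)*(a + 2)*(a^2 - a) = a*(a + 1)*(a + 2)*(a - 1)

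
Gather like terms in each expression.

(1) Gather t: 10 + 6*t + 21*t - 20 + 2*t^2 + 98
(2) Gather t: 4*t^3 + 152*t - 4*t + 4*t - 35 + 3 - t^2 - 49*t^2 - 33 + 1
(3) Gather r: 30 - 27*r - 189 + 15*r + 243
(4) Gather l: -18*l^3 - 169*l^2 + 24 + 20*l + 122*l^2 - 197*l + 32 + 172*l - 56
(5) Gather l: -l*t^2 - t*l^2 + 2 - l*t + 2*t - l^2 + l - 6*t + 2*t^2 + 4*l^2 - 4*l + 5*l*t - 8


(1) = 2*t^2 + 27*t + 88
(2) = 4*t^3 - 50*t^2 + 152*t - 64
(3) = 84 - 12*r
(4) = -18*l^3 - 47*l^2 - 5*l
(5) = l^2*(3 - t) + l*(-t^2 + 4*t - 3) + 2*t^2 - 4*t - 6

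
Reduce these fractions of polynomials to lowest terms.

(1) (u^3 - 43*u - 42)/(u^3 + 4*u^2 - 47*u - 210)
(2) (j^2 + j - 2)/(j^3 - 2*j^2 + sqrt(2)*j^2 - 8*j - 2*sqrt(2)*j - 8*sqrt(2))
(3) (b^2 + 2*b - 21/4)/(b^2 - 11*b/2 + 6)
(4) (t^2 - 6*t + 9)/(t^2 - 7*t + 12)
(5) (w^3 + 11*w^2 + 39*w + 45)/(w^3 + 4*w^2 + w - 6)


(1) = (u + 1)/(u + 5)
(2) = (j - 1)/(j^2 + j*(-4 + sqrt(2)) - 4*sqrt(2))
(3) = (2*b + 7)/(2*b - 8)
(4) = (t - 3)/(t - 4)
(5) = (w^2 + 8*w + 15)/(w^2 + w - 2)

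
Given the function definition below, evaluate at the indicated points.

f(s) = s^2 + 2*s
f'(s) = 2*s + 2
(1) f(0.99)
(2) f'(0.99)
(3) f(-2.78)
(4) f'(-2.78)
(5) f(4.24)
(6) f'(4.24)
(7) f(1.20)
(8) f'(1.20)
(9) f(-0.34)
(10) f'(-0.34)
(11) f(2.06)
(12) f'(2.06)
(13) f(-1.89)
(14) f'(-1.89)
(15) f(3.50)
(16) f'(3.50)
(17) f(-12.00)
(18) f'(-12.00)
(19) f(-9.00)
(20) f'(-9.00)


(1) = 2.96
(2) = 3.98
(3) = 2.17
(4) = -3.56
(5) = 26.46
(6) = 10.48
(7) = 3.84
(8) = 4.40
(9) = -0.56
(10) = 1.32
(11) = 8.36
(12) = 6.12
(13) = -0.21
(14) = -1.78
(15) = 19.25
(16) = 9.00
(17) = 120.00
(18) = -22.00
(19) = 63.00
(20) = -16.00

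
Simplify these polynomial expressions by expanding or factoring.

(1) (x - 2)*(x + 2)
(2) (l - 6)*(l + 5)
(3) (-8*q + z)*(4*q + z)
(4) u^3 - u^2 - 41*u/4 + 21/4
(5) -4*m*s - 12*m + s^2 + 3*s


(1) = x^2 - 4
(2) = l^2 - l - 30
(3) = -32*q^2 - 4*q*z + z^2
(4) = (u - 7/2)*(u - 1/2)*(u + 3)
(5) = (-4*m + s)*(s + 3)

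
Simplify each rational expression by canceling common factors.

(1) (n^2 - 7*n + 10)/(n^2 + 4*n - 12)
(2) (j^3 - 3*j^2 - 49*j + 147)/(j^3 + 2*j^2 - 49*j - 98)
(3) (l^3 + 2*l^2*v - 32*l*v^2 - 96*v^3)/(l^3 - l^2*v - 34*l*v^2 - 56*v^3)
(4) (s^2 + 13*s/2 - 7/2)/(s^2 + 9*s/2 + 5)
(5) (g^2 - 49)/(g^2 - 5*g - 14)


(1) = (n - 5)/(n + 6)
(2) = (j - 3)/(j + 2)
(3) = (-l^2 + 2*l*v + 24*v^2)/(-l^2 + 5*l*v + 14*v^2)
(4) = (2*s^2 + 13*s - 7)/(2*s^2 + 9*s + 10)
(5) = (g + 7)/(g + 2)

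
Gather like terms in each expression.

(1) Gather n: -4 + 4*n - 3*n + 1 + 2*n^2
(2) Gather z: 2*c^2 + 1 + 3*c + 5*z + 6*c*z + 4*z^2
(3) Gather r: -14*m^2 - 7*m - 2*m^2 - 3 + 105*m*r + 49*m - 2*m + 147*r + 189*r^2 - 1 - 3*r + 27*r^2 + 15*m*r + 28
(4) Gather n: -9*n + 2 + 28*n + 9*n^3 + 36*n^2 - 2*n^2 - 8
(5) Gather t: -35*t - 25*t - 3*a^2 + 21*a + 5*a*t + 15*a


(1) = 2*n^2 + n - 3
(2) = 2*c^2 + 3*c + 4*z^2 + z*(6*c + 5) + 1
(3) = -16*m^2 + 40*m + 216*r^2 + r*(120*m + 144) + 24
(4) = 9*n^3 + 34*n^2 + 19*n - 6
(5) = -3*a^2 + 36*a + t*(5*a - 60)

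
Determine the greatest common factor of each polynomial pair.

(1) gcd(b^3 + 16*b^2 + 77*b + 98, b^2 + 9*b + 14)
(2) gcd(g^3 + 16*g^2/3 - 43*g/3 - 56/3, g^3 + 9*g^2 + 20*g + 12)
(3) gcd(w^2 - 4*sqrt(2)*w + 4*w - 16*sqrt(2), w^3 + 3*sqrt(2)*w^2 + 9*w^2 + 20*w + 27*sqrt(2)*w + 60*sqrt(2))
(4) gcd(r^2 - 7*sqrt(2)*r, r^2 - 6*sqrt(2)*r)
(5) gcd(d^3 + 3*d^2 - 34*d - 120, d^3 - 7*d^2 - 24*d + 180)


(1) = b^2 + 9*b + 14
(2) = g + 1
(3) = gcd((w + 4)*(w - 4*sqrt(2)), (w + 4)*(w + 5)*(w + 3*sqrt(2))) = w + 4
(4) = gcd(r*(r - 7*sqrt(2)), r*(r - 6*sqrt(2))) = r
(5) = gcd((d - 6)*(d + 4)*(d + 5), (d - 6)^2*(d + 5)) = d^2 - d - 30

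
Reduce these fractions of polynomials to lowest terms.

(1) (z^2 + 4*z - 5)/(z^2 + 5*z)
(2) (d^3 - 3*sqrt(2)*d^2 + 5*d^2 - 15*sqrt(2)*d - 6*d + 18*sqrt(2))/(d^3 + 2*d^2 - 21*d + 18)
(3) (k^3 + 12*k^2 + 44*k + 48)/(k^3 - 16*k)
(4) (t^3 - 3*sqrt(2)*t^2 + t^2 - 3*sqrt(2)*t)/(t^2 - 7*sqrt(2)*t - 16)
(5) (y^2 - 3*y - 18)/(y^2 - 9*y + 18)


(1) = (z - 1)/z
(2) = (d - 3*sqrt(2))/(d - 3)
(3) = (k^2 + 8*k + 12)/(k^2 - 4*k)
(4) = (t^3 + t^2*(1 - 3*sqrt(2)) - 3*sqrt(2)*t)/(t^2 - 7*sqrt(2)*t - 16)
(5) = (y + 3)/(y - 3)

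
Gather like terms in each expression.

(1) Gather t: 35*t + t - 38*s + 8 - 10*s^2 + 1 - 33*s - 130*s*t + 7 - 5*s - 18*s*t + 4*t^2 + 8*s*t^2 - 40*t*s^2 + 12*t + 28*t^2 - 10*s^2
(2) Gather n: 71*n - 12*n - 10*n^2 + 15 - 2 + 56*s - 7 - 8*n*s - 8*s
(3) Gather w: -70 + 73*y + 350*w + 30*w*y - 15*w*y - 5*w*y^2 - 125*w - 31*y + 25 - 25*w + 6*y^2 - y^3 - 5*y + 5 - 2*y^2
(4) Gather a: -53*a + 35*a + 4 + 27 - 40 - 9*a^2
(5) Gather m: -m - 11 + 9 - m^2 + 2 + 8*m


(1) = -20*s^2 - 76*s + t^2*(8*s + 32) + t*(-40*s^2 - 148*s + 48) + 16
(2) = -10*n^2 + n*(59 - 8*s) + 48*s + 6
(3) = w*(-5*y^2 + 15*y + 200) - y^3 + 4*y^2 + 37*y - 40
(4) = -9*a^2 - 18*a - 9
(5) = -m^2 + 7*m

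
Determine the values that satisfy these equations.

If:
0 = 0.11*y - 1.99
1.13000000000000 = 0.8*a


Then:
a = 1.41
y = 18.09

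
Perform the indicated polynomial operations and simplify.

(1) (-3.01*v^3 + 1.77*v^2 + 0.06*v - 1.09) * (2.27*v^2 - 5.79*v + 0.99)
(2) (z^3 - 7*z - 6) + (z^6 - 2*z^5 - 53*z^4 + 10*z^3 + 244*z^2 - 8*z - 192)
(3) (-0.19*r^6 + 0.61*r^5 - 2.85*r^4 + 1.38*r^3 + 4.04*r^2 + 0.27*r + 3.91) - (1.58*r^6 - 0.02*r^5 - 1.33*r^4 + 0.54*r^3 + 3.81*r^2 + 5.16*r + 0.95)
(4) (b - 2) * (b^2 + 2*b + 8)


(1) = -6.8327*v^5 + 21.4458*v^4 - 13.092*v^3 - 1.0694*v^2 + 6.3705*v - 1.0791
(2) = z^6 - 2*z^5 - 53*z^4 + 11*z^3 + 244*z^2 - 15*z - 198
(3) = -1.77*r^6 + 0.63*r^5 - 1.52*r^4 + 0.84*r^3 + 0.23*r^2 - 4.89*r + 2.96
(4) = b^3 + 4*b - 16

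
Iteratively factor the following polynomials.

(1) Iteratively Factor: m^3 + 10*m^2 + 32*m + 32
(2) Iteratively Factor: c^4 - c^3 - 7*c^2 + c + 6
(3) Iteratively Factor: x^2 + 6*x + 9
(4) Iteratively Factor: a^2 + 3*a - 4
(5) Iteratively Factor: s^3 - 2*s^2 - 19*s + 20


(1) = (m + 4)*(m^2 + 6*m + 8) = (m + 4)^2*(m + 2)
(2) = (c + 2)*(c^3 - 3*c^2 - c + 3) = (c - 1)*(c + 2)*(c^2 - 2*c - 3) = (c - 1)*(c + 1)*(c + 2)*(c - 3)
(3) = (x + 3)*(x + 3)
(4) = (a - 1)*(a + 4)
(5) = (s - 5)*(s^2 + 3*s - 4) = (s - 5)*(s - 1)*(s + 4)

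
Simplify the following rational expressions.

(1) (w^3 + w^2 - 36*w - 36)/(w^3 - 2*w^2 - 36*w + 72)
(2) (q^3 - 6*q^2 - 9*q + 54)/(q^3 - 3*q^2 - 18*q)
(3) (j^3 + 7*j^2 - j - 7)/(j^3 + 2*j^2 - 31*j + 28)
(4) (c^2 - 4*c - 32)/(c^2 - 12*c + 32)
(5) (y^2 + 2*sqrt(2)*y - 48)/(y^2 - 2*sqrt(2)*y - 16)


(1) = (w + 1)/(w - 2)
(2) = (q - 3)/q
(3) = (j + 1)/(j - 4)
(4) = (c + 4)/(c - 4)
(5) = (y + 6*sqrt(2))/(y + 2*sqrt(2))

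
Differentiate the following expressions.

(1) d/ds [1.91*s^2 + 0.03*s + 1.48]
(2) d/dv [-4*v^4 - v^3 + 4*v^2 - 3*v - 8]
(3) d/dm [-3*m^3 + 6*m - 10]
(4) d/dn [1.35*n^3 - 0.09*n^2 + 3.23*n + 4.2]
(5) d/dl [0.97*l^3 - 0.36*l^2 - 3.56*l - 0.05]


(1) = 3.82*s + 0.03
(2) = -16*v^3 - 3*v^2 + 8*v - 3
(3) = 6 - 9*m^2
(4) = 4.05*n^2 - 0.18*n + 3.23
(5) = 2.91*l^2 - 0.72*l - 3.56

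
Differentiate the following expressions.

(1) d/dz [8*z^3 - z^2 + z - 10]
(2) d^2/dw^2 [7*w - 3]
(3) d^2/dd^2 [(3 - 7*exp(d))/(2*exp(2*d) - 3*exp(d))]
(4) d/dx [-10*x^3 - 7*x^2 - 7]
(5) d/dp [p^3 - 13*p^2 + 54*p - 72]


(1) = 24*z^2 - 2*z + 1
(2) = 0
(3) = (-28*exp(3*d) + 6*exp(2*d) - 54*exp(d) + 27)*exp(-d)/(8*exp(3*d) - 36*exp(2*d) + 54*exp(d) - 27)
(4) = 2*x*(-15*x - 7)
(5) = 3*p^2 - 26*p + 54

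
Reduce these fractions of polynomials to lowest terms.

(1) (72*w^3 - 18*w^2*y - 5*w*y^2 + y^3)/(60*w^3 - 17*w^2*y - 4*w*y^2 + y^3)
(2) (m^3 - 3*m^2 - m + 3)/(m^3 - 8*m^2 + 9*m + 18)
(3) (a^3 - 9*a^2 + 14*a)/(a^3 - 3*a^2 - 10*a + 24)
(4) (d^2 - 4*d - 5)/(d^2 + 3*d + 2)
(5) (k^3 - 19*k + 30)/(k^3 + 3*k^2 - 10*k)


(1) = (-6*w + y)/(-5*w + y)
(2) = (m - 1)/(m - 6)
(3) = (a^2 - 7*a)/(a^2 - a - 12)
(4) = (d - 5)/(d + 2)
(5) = (k - 3)/k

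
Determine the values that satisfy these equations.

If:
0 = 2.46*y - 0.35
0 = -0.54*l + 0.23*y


Then:
l = 0.06
y = 0.14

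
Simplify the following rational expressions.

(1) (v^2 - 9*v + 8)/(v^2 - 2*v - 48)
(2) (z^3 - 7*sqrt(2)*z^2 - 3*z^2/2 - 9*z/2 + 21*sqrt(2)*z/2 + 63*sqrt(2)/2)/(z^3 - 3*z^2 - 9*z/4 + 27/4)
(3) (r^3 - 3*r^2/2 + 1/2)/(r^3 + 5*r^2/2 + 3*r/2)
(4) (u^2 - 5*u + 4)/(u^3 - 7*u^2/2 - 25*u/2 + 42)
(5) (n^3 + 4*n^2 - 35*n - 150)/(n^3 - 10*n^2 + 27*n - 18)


(1) = (v - 1)/(v + 6)
(2) = (8*z - 56*sqrt(2))/(8*z - 12)
(3) = (2*r^3 - 3*r^2 + 1)/(2*r^3 + 5*r^2 + 3*r)
(4) = (2*u - 2)/(2*u^2 + u - 21)
(5) = (n^2 + 10*n + 25)/(n^2 - 4*n + 3)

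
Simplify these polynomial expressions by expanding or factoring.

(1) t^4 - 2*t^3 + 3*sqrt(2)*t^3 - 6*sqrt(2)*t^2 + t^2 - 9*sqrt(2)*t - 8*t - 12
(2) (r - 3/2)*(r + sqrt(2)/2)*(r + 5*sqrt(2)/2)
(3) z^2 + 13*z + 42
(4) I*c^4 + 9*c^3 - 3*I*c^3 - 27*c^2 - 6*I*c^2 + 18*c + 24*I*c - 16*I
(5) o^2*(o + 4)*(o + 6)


(1) = (t - 3)*(t + 1)*(t + sqrt(2))*(t + 2*sqrt(2))
(2) = r^3 - 3*r^2/2 + 3*sqrt(2)*r^2 - 9*sqrt(2)*r/2 + 5*r/2 - 15/4
(3) = (z + 6)*(z + 7)
(4) = (c - 2)*(c - 8*I)*(c - I)*(I*c - I)
(5) = o^4 + 10*o^3 + 24*o^2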